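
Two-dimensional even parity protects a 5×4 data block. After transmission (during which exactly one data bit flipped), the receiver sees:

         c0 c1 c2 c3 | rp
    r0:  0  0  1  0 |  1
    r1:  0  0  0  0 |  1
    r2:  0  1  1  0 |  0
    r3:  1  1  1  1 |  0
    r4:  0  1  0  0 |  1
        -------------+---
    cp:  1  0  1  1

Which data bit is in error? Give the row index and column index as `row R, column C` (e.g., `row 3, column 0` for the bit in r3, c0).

row 1, column 1

Recompute each row's even parity and compare to rp:
  r0: data parity 1, sent rp 1 → ok
  r1: data parity 0, sent rp 1 → mismatch
  r2: data parity 0, sent rp 0 → ok
  r3: data parity 0, sent rp 0 → ok
  r4: data parity 1, sent rp 1 → ok
Recompute each column's even parity and compare to cp:
  c0: data parity 1, sent cp 1 → ok
  c1: data parity 1, sent cp 0 → mismatch
  c2: data parity 1, sent cp 1 → ok
  c3: data parity 1, sent cp 1 → ok
Exactly one row (r1) and one column (c1) fail → the flipped bit is at their intersection.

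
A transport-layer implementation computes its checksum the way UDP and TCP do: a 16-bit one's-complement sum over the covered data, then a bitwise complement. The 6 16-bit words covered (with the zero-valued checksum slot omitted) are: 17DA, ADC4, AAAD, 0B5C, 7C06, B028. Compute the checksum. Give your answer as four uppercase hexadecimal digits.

5828

One's-complement addition (fold any carry out of bit 15 back into bit 0):
  0x17DA + 0xADC4 = 0x0C59E
  0xC59E + 0xAAAD = 0x1704B → wrap carry → 0x704C
  0x704C + 0x0B5C = 0x07BA8
  0x7BA8 + 0x7C06 = 0x0F7AE
  0xF7AE + 0xB028 = 0x1A7D6 → wrap carry → 0xA7D7
One's-complement sum = 0xA7D7.
Checksum = ~0xA7D7 & 0xFFFF = 0x5828.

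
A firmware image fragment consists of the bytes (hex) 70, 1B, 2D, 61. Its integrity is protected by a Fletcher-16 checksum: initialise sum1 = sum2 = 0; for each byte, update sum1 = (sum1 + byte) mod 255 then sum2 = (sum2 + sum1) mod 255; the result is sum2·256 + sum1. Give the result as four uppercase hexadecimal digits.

CE1A

Running sums (mod 255):
  after byte 0 (70): sum1=112, sum2=112
  after byte 1 (1B): sum1=139, sum2=251
  after byte 2 (2D): sum1=184, sum2=180
  after byte 3 (61): sum1=26, sum2=206
Checksum = sum2·256 + sum1 = 206·256 + 26 = 52762 = 0xCE1A.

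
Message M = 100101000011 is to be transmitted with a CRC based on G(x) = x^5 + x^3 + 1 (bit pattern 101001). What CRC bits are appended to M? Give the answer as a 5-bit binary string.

01101

Append 5 zeros: 10010100001100000. Divide by 101001 (XOR where the leading bit is 1):
  pos 0: 100101 XOR 101001 = 001100
  pos 2: 110000 XOR 101001 = 011001
  pos 3: 110010 XOR 101001 = 011011
  pos 4: 110110 XOR 101001 = 011111
  pos 5: 111111 XOR 101001 = 010110
  pos 6: 101101 XOR 101001 = 000100
  pos 9: 100000 XOR 101001 = 001001
  pos 11: 100100 XOR 101001 = 001101
Remainder (last 5 bits) = 01101. This is the CRC / FCS.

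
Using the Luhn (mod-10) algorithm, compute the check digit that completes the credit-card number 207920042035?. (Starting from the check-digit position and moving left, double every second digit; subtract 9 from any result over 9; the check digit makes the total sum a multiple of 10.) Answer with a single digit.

6

Partial digits right→left: 5 3 0 2 4 0 0 2 9 7 0 2
Double every second digit counting from the check-digit position (so the 1st, 3rd, 5th, ... of the partial from the right).
  doubled (with −9 where >9): 1 0 8 0 9 0 → sum 18
  kept as-is: 3 2 0 2 7 2 → sum 16
Total = 18 + 16 = 34.
Check digit = (10 − (34 mod 10)) mod 10 = 6.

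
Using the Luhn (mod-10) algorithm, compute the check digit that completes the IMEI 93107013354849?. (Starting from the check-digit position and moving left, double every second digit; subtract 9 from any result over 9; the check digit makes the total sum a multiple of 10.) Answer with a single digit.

2

Partial digits right→left: 9 4 8 4 5 3 3 1 0 7 0 1 3 9
Double every second digit counting from the check-digit position (so the 1st, 3rd, 5th, ... of the partial from the right).
  doubled (with −9 where >9): 9 7 1 6 0 0 6 → sum 29
  kept as-is: 4 4 3 1 7 1 9 → sum 29
Total = 29 + 29 = 58.
Check digit = (10 − (58 mod 10)) mod 10 = 2.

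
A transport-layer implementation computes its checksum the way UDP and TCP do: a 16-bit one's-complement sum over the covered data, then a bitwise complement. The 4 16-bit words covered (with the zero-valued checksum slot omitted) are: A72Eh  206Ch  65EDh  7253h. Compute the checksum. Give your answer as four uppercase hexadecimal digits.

6024

One's-complement addition (fold any carry out of bit 15 back into bit 0):
  0xA72E + 0x206C = 0x0C79A
  0xC79A + 0x65ED = 0x12D87 → wrap carry → 0x2D88
  0x2D88 + 0x7253 = 0x09FDB
One's-complement sum = 0x9FDB.
Checksum = ~0x9FDB & 0xFFFF = 0x6024.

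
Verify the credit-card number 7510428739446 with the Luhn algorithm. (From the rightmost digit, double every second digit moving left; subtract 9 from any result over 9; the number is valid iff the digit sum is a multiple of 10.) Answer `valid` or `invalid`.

From the right, keep odd positions and double even positions (subtract 9 from any doubled value over 9):
  doubled (positions 2,4,...): 8 9 5 4 0 1 → sum 27
  kept (positions 1,3,...): 6 4 3 8 4 1 7 → sum 33
Total = 60.
60 mod 10 = 0, so the number is valid.

valid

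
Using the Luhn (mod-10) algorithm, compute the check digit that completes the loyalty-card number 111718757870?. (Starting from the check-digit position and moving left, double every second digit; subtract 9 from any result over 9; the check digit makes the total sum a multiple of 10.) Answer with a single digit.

4

Partial digits right→left: 0 7 8 7 5 7 8 1 7 1 1 1
Double every second digit counting from the check-digit position (so the 1st, 3rd, 5th, ... of the partial from the right).
  doubled (with −9 where >9): 0 7 1 7 5 2 → sum 22
  kept as-is: 7 7 7 1 1 1 → sum 24
Total = 22 + 24 = 46.
Check digit = (10 − (46 mod 10)) mod 10 = 4.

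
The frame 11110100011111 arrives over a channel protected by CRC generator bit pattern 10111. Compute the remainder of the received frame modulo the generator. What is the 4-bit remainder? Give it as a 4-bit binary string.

0000

Modulo-2 division of 11110100011111 by 10111:
  pos 0: 11110 XOR 10111 = 01001
  pos 1: 10011 XOR 10111 = 00100
  pos 3: 10000 XOR 10111 = 00111
  pos 5: 11101 XOR 10111 = 01010
  pos 6: 10101 XOR 10111 = 00010
  pos 9: 10111 XOR 10111 = 00000
Remainder = 0000 (zero — the frame passes the CRC check).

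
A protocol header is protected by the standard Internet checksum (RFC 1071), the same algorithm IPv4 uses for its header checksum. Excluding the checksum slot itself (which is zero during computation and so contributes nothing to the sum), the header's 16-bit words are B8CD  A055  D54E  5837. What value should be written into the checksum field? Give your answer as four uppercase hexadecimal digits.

One's-complement addition (fold any carry out of bit 15 back into bit 0):
  0xB8CD + 0xA055 = 0x15922 → wrap carry → 0x5923
  0x5923 + 0xD54E = 0x12E71 → wrap carry → 0x2E72
  0x2E72 + 0x5837 = 0x086A9
One's-complement sum = 0x86A9.
Checksum = ~0x86A9 & 0xFFFF = 0x7956.

7956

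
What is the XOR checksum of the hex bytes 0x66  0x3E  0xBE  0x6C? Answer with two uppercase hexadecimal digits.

8A

XOR the bytes together:
  start with 0x66
  0x66 ⊕ 0x3E = 0x58
  0x58 ⊕ 0xBE = 0xE6
  0xE6 ⊕ 0x6C = 0x8A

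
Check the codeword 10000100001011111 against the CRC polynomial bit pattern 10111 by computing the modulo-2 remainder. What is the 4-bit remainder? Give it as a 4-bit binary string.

0000

Modulo-2 division of 10000100001011111 by 10111:
  pos 0: 10000 XOR 10111 = 00111
  pos 2: 11110 XOR 10111 = 01001
  pos 3: 10010 XOR 10111 = 00101
  pos 5: 10100 XOR 10111 = 00011
  pos 8: 11101 XOR 10111 = 01010
  pos 9: 10101 XOR 10111 = 00010
  pos 12: 10111 XOR 10111 = 00000
Remainder = 0000 (zero — the frame passes the CRC check).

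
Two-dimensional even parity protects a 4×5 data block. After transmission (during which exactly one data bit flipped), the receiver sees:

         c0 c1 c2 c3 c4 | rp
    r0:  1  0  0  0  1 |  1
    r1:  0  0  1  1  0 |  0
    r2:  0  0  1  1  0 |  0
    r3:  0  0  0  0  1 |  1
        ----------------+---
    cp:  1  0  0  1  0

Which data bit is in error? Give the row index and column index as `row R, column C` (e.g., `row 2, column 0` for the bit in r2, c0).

Recompute each row's even parity and compare to rp:
  r0: data parity 0, sent rp 1 → mismatch
  r1: data parity 0, sent rp 0 → ok
  r2: data parity 0, sent rp 0 → ok
  r3: data parity 1, sent rp 1 → ok
Recompute each column's even parity and compare to cp:
  c0: data parity 1, sent cp 1 → ok
  c1: data parity 0, sent cp 0 → ok
  c2: data parity 0, sent cp 0 → ok
  c3: data parity 0, sent cp 1 → mismatch
  c4: data parity 0, sent cp 0 → ok
Exactly one row (r0) and one column (c3) fail → the flipped bit is at their intersection.

row 0, column 3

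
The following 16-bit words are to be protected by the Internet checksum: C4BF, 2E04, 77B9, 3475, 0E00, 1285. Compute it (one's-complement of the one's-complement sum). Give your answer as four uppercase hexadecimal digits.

4088

One's-complement addition (fold any carry out of bit 15 back into bit 0):
  0xC4BF + 0x2E04 = 0x0F2C3
  0xF2C3 + 0x77B9 = 0x16A7C → wrap carry → 0x6A7D
  0x6A7D + 0x3475 = 0x09EF2
  0x9EF2 + 0x0E00 = 0x0ACF2
  0xACF2 + 0x1285 = 0x0BF77
One's-complement sum = 0xBF77.
Checksum = ~0xBF77 & 0xFFFF = 0x4088.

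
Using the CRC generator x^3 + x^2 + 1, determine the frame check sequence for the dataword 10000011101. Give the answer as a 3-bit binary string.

111

Append 3 zeros: 10000011101000. Divide by 1101 (XOR where the leading bit is 1):
  pos 0: 1000 XOR 1101 = 0101
  pos 1: 1010 XOR 1101 = 0111
  pos 2: 1110 XOR 1101 = 0011
  pos 4: 1111 XOR 1101 = 0010
  pos 6: 1010 XOR 1101 = 0111
  pos 7: 1111 XOR 1101 = 0010
  pos 9: 1000 XOR 1101 = 0101
  pos 10: 1010 XOR 1101 = 0111
Remainder (last 3 bits) = 111. This is the CRC / FCS.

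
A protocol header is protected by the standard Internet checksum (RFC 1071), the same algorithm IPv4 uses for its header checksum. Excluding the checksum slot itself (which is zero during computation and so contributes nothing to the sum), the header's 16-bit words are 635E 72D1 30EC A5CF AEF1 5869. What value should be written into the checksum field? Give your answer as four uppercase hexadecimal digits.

One's-complement addition (fold any carry out of bit 15 back into bit 0):
  0x635E + 0x72D1 = 0x0D62F
  0xD62F + 0x30EC = 0x1071B → wrap carry → 0x071C
  0x071C + 0xA5CF = 0x0ACEB
  0xACEB + 0xAEF1 = 0x15BDC → wrap carry → 0x5BDD
  0x5BDD + 0x5869 = 0x0B446
One's-complement sum = 0xB446.
Checksum = ~0xB446 & 0xFFFF = 0x4BB9.

4BB9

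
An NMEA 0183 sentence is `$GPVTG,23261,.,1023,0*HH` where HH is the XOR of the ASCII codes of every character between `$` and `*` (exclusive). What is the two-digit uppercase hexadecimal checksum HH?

XOR the ASCII codes of the payload characters:
  'G' = 0x47 → acc = 0x47
  'P' = 0x50 → acc = 0x17
  'V' = 0x56 → acc = 0x41
  'T' = 0x54 → acc = 0x15
  'G' = 0x47 → acc = 0x52
  ',' = 0x2C → acc = 0x7E
  '2' = 0x32 → acc = 0x4C
  '3' = 0x33 → acc = 0x7F
  '2' = 0x32 → acc = 0x4D
  '6' = 0x36 → acc = 0x7B
  '1' = 0x31 → acc = 0x4A
  ',' = 0x2C → acc = 0x66
  '.' = 0x2E → acc = 0x48
  ',' = 0x2C → acc = 0x64
  '1' = 0x31 → acc = 0x55
  '0' = 0x30 → acc = 0x65
  '2' = 0x32 → acc = 0x57
  '3' = 0x33 → acc = 0x64
  ',' = 0x2C → acc = 0x48
  '0' = 0x30 → acc = 0x78
Checksum = 0x78.

78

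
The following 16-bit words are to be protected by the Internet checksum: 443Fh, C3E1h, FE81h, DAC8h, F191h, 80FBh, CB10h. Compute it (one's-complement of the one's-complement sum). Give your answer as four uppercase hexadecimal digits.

E0F5

One's-complement addition (fold any carry out of bit 15 back into bit 0):
  0x443F + 0xC3E1 = 0x10820 → wrap carry → 0x0821
  0x0821 + 0xFE81 = 0x106A2 → wrap carry → 0x06A3
  0x06A3 + 0xDAC8 = 0x0E16B
  0xE16B + 0xF191 = 0x1D2FC → wrap carry → 0xD2FD
  0xD2FD + 0x80FB = 0x153F8 → wrap carry → 0x53F9
  0x53F9 + 0xCB10 = 0x11F09 → wrap carry → 0x1F0A
One's-complement sum = 0x1F0A.
Checksum = ~0x1F0A & 0xFFFF = 0xE0F5.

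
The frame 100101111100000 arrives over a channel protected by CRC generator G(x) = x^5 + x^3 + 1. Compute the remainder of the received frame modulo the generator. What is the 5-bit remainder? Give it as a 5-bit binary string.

Modulo-2 division of 100101111100000 by 101001:
  pos 0: 100101 XOR 101001 = 001100
  pos 2: 110011 XOR 101001 = 011010
  pos 3: 110101 XOR 101001 = 011100
  pos 4: 111001 XOR 101001 = 010000
  pos 5: 100000 XOR 101001 = 001001
  pos 7: 100100 XOR 101001 = 001101
  pos 9: 110100 XOR 101001 = 011101
Remainder = 11101 (nonzero — an error is detected).

11101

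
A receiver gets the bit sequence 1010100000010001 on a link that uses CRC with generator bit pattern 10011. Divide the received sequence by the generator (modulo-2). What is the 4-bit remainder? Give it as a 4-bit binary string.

0000

Modulo-2 division of 1010100000010001 by 10011:
  pos 0: 10101 XOR 10011 = 00110
  pos 2: 11000 XOR 10011 = 01011
  pos 3: 10110 XOR 10011 = 00101
  pos 5: 10100 XOR 10011 = 00111
  pos 7: 11101 XOR 10011 = 01110
  pos 8: 11100 XOR 10011 = 01111
  pos 9: 11110 XOR 10011 = 01101
  pos 10: 11010 XOR 10011 = 01001
  pos 11: 10011 XOR 10011 = 00000
Remainder = 0000 (zero — the frame passes the CRC check).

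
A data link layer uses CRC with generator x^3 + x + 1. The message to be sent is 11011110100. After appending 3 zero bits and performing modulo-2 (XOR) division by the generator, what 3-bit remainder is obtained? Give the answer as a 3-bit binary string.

001

Append 3 zeros: 11011110100000. Divide by 1011 (XOR where the leading bit is 1):
  pos 0: 1101 XOR 1011 = 0110
  pos 1: 1101 XOR 1011 = 0110
  pos 2: 1101 XOR 1011 = 0110
  pos 3: 1101 XOR 1011 = 0110
  pos 4: 1100 XOR 1011 = 0111
  pos 5: 1111 XOR 1011 = 0100
  pos 6: 1000 XOR 1011 = 0011
  pos 8: 1100 XOR 1011 = 0111
  pos 9: 1110 XOR 1011 = 0101
  pos 10: 1010 XOR 1011 = 0001
Remainder (last 3 bits) = 001. This is the CRC / FCS.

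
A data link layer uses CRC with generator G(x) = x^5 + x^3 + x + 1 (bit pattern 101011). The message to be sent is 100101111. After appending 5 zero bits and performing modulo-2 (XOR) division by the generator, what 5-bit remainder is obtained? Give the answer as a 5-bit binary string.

11000

Append 5 zeros: 10010111100000. Divide by 101011 (XOR where the leading bit is 1):
  pos 0: 100101 XOR 101011 = 001110
  pos 2: 111011 XOR 101011 = 010000
  pos 3: 100001 XOR 101011 = 001010
  pos 5: 101000 XOR 101011 = 000011
Remainder (last 5 bits) = 11000. This is the CRC / FCS.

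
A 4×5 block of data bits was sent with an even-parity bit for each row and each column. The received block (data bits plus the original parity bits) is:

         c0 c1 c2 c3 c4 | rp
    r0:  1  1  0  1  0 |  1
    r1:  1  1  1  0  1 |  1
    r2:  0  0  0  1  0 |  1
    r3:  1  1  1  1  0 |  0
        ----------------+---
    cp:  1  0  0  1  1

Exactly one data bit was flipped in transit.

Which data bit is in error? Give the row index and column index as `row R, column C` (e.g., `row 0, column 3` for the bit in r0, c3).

Recompute each row's even parity and compare to rp:
  r0: data parity 1, sent rp 1 → ok
  r1: data parity 0, sent rp 1 → mismatch
  r2: data parity 1, sent rp 1 → ok
  r3: data parity 0, sent rp 0 → ok
Recompute each column's even parity and compare to cp:
  c0: data parity 1, sent cp 1 → ok
  c1: data parity 1, sent cp 0 → mismatch
  c2: data parity 0, sent cp 0 → ok
  c3: data parity 1, sent cp 1 → ok
  c4: data parity 1, sent cp 1 → ok
Exactly one row (r1) and one column (c1) fail → the flipped bit is at their intersection.

row 1, column 1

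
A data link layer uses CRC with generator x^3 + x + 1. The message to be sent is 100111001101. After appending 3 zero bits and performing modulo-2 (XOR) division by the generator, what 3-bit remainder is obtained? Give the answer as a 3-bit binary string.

Append 3 zeros: 100111001101000. Divide by 1011 (XOR where the leading bit is 1):
  pos 0: 1001 XOR 1011 = 0010
  pos 2: 1011 XOR 1011 = 0000
  pos 8: 1101 XOR 1011 = 0110
  pos 9: 1100 XOR 1011 = 0111
  pos 10: 1110 XOR 1011 = 0101
  pos 11: 1010 XOR 1011 = 0001
Remainder (last 3 bits) = 001. This is the CRC / FCS.

001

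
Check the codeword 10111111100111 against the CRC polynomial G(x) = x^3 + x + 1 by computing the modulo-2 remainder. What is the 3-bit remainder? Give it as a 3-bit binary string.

010

Modulo-2 division of 10111111100111 by 1011:
  pos 0: 1011 XOR 1011 = 0000
  pos 4: 1111 XOR 1011 = 0100
  pos 5: 1001 XOR 1011 = 0010
  pos 7: 1000 XOR 1011 = 0011
  pos 9: 1111 XOR 1011 = 0100
  pos 10: 1001 XOR 1011 = 0010
Remainder = 010 (nonzero — an error is detected).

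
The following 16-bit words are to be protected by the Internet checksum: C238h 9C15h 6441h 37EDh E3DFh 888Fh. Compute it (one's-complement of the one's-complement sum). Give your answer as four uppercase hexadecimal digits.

9913

One's-complement addition (fold any carry out of bit 15 back into bit 0):
  0xC238 + 0x9C15 = 0x15E4D → wrap carry → 0x5E4E
  0x5E4E + 0x6441 = 0x0C28F
  0xC28F + 0x37ED = 0x0FA7C
  0xFA7C + 0xE3DF = 0x1DE5B → wrap carry → 0xDE5C
  0xDE5C + 0x888F = 0x166EB → wrap carry → 0x66EC
One's-complement sum = 0x66EC.
Checksum = ~0x66EC & 0xFFFF = 0x9913.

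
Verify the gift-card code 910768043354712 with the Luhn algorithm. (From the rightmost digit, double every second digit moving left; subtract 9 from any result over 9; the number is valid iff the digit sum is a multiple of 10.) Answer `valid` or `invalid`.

From the right, keep odd positions and double even positions (subtract 9 from any doubled value over 9):
  doubled (positions 2,4,...): 2 8 6 8 7 5 2 → sum 38
  kept (positions 1,3,...): 2 7 5 3 0 6 0 9 → sum 32
Total = 70.
70 mod 10 = 0, so the number is valid.

valid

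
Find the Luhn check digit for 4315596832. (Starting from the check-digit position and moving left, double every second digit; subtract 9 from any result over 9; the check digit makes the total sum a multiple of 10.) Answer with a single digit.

4

Partial digits right→left: 2 3 8 6 9 5 5 1 3 4
Double every second digit counting from the check-digit position (so the 1st, 3rd, 5th, ... of the partial from the right).
  doubled (with −9 where >9): 4 7 9 1 6 → sum 27
  kept as-is: 3 6 5 1 4 → sum 19
Total = 27 + 19 = 46.
Check digit = (10 − (46 mod 10)) mod 10 = 4.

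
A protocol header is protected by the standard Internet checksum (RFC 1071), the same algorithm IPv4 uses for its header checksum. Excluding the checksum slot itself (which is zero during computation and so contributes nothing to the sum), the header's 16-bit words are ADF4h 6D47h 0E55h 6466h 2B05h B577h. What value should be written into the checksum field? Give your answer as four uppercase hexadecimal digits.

918B

One's-complement addition (fold any carry out of bit 15 back into bit 0):
  0xADF4 + 0x6D47 = 0x11B3B → wrap carry → 0x1B3C
  0x1B3C + 0x0E55 = 0x02991
  0x2991 + 0x6466 = 0x08DF7
  0x8DF7 + 0x2B05 = 0x0B8FC
  0xB8FC + 0xB577 = 0x16E73 → wrap carry → 0x6E74
One's-complement sum = 0x6E74.
Checksum = ~0x6E74 & 0xFFFF = 0x918B.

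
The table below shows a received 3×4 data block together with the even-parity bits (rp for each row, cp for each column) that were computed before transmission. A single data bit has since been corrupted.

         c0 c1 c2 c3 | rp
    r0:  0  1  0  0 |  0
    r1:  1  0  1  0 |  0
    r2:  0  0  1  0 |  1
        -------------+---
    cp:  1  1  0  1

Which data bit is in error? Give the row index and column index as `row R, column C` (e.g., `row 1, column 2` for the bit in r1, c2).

Recompute each row's even parity and compare to rp:
  r0: data parity 1, sent rp 0 → mismatch
  r1: data parity 0, sent rp 0 → ok
  r2: data parity 1, sent rp 1 → ok
Recompute each column's even parity and compare to cp:
  c0: data parity 1, sent cp 1 → ok
  c1: data parity 1, sent cp 1 → ok
  c2: data parity 0, sent cp 0 → ok
  c3: data parity 0, sent cp 1 → mismatch
Exactly one row (r0) and one column (c3) fail → the flipped bit is at their intersection.

row 0, column 3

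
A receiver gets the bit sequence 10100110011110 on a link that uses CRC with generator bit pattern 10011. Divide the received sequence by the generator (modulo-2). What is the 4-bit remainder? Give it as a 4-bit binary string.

0000

Modulo-2 division of 10100110011110 by 10011:
  pos 0: 10100 XOR 10011 = 00111
  pos 2: 11111 XOR 10011 = 01100
  pos 3: 11000 XOR 10011 = 01011
  pos 4: 10110 XOR 10011 = 00101
  pos 6: 10111 XOR 10011 = 00100
  pos 8: 10011 XOR 10011 = 00000
Remainder = 0000 (zero — the frame passes the CRC check).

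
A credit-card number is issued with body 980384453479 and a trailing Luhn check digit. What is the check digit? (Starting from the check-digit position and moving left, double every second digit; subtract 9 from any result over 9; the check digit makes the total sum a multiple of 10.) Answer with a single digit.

Partial digits right→left: 9 7 4 3 5 4 4 8 3 0 8 9
Double every second digit counting from the check-digit position (so the 1st, 3rd, 5th, ... of the partial from the right).
  doubled (with −9 where >9): 9 8 1 8 6 7 → sum 39
  kept as-is: 7 3 4 8 0 9 → sum 31
Total = 39 + 31 = 70.
Check digit = (10 − (70 mod 10)) mod 10 = 0.

0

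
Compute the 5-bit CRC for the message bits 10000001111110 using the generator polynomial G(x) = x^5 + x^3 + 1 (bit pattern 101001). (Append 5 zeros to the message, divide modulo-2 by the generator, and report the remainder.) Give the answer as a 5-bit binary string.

Append 5 zeros: 1000000111111000000. Divide by 101001 (XOR where the leading bit is 1):
  pos 0: 100000 XOR 101001 = 001001
  pos 2: 100101 XOR 101001 = 001100
  pos 4: 110011 XOR 101001 = 011010
  pos 5: 110101 XOR 101001 = 011100
  pos 6: 111001 XOR 101001 = 010000
  pos 7: 100001 XOR 101001 = 001000
  pos 9: 100000 XOR 101001 = 001001
  pos 11: 100100 XOR 101001 = 001101
  pos 13: 110100 XOR 101001 = 011101
Remainder (last 5 bits) = 11101. This is the CRC / FCS.

11101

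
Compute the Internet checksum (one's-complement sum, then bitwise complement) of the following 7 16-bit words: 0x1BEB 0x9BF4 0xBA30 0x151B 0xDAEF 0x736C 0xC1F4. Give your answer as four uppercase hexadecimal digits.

One's-complement addition (fold any carry out of bit 15 back into bit 0):
  0x1BEB + 0x9BF4 = 0x0B7DF
  0xB7DF + 0xBA30 = 0x1720F → wrap carry → 0x7210
  0x7210 + 0x151B = 0x0872B
  0x872B + 0xDAEF = 0x1621A → wrap carry → 0x621B
  0x621B + 0x736C = 0x0D587
  0xD587 + 0xC1F4 = 0x1977B → wrap carry → 0x977C
One's-complement sum = 0x977C.
Checksum = ~0x977C & 0xFFFF = 0x6883.

6883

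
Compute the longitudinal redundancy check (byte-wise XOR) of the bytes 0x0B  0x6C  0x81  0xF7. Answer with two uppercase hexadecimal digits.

11

XOR the bytes together:
  start with 0x0B
  0x0B ⊕ 0x6C = 0x67
  0x67 ⊕ 0x81 = 0xE6
  0xE6 ⊕ 0xF7 = 0x11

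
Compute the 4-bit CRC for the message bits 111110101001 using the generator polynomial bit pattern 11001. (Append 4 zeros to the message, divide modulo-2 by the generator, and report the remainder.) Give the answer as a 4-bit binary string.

1110

Append 4 zeros: 1111101010010000. Divide by 11001 (XOR where the leading bit is 1):
  pos 0: 11111 XOR 11001 = 00110
  pos 2: 11001 XOR 11001 = 00000
  pos 8: 10010 XOR 11001 = 01011
  pos 9: 10110 XOR 11001 = 01111
  pos 10: 11110 XOR 11001 = 00111
Remainder (last 4 bits) = 1110. This is the CRC / FCS.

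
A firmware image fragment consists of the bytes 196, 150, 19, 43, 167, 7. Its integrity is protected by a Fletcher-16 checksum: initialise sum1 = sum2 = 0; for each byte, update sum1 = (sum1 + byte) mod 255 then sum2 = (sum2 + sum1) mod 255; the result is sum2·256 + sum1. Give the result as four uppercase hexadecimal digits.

Running sums (mod 255):
  after byte 0 (196): sum1=196, sum2=196
  after byte 1 (150): sum1=91, sum2=32
  after byte 2 (19): sum1=110, sum2=142
  after byte 3 (43): sum1=153, sum2=40
  after byte 4 (167): sum1=65, sum2=105
  after byte 5 (7): sum1=72, sum2=177
Checksum = sum2·256 + sum1 = 177·256 + 72 = 45384 = 0xB148.

B148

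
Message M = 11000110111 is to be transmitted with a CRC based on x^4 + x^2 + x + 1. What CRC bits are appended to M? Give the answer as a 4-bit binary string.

Append 4 zeros: 110001101110000. Divide by 10111 (XOR where the leading bit is 1):
  pos 0: 11000 XOR 10111 = 01111
  pos 1: 11111 XOR 10111 = 01000
  pos 2: 10001 XOR 10111 = 00110
  pos 4: 11001 XOR 10111 = 01110
  pos 5: 11101 XOR 10111 = 01010
  pos 6: 10101 XOR 10111 = 00010
  pos 9: 10000 XOR 10111 = 00111
Remainder (last 4 bits) = 1110. This is the CRC / FCS.

1110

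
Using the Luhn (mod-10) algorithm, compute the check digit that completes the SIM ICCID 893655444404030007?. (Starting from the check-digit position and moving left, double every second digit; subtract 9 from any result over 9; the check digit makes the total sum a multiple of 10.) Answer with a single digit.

Partial digits right→left: 7 0 0 0 3 0 4 0 4 4 4 4 5 5 6 3 9 8
Double every second digit counting from the check-digit position (so the 1st, 3rd, 5th, ... of the partial from the right).
  doubled (with −9 where >9): 5 0 6 8 8 8 1 3 9 → sum 48
  kept as-is: 0 0 0 0 4 4 5 3 8 → sum 24
Total = 48 + 24 = 72.
Check digit = (10 − (72 mod 10)) mod 10 = 8.

8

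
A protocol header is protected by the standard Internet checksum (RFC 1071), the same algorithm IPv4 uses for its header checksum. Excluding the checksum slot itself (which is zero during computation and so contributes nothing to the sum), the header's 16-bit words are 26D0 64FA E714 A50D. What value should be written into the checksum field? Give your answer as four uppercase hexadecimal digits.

E812

One's-complement addition (fold any carry out of bit 15 back into bit 0):
  0x26D0 + 0x64FA = 0x08BCA
  0x8BCA + 0xE714 = 0x172DE → wrap carry → 0x72DF
  0x72DF + 0xA50D = 0x117EC → wrap carry → 0x17ED
One's-complement sum = 0x17ED.
Checksum = ~0x17ED & 0xFFFF = 0xE812.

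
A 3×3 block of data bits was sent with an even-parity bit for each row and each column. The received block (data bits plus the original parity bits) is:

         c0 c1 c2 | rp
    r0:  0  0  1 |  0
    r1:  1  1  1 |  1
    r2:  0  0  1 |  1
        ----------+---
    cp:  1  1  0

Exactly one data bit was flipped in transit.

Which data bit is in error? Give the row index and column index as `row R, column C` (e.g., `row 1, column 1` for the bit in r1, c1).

row 0, column 2

Recompute each row's even parity and compare to rp:
  r0: data parity 1, sent rp 0 → mismatch
  r1: data parity 1, sent rp 1 → ok
  r2: data parity 1, sent rp 1 → ok
Recompute each column's even parity and compare to cp:
  c0: data parity 1, sent cp 1 → ok
  c1: data parity 1, sent cp 1 → ok
  c2: data parity 1, sent cp 0 → mismatch
Exactly one row (r0) and one column (c2) fail → the flipped bit is at their intersection.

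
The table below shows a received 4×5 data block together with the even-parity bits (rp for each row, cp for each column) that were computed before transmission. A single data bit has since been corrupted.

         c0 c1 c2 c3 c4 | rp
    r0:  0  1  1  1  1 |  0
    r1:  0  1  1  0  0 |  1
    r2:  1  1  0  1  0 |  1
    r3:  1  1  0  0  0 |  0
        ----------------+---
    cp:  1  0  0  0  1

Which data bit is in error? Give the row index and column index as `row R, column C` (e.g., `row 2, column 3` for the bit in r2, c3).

Recompute each row's even parity and compare to rp:
  r0: data parity 0, sent rp 0 → ok
  r1: data parity 0, sent rp 1 → mismatch
  r2: data parity 1, sent rp 1 → ok
  r3: data parity 0, sent rp 0 → ok
Recompute each column's even parity and compare to cp:
  c0: data parity 0, sent cp 1 → mismatch
  c1: data parity 0, sent cp 0 → ok
  c2: data parity 0, sent cp 0 → ok
  c3: data parity 0, sent cp 0 → ok
  c4: data parity 1, sent cp 1 → ok
Exactly one row (r1) and one column (c0) fail → the flipped bit is at their intersection.

row 1, column 0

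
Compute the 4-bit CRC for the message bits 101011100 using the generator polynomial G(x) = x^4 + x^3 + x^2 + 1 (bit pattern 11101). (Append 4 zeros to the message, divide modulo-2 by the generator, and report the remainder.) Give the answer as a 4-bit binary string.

0010

Append 4 zeros: 1010111000000. Divide by 11101 (XOR where the leading bit is 1):
  pos 0: 10101 XOR 11101 = 01000
  pos 1: 10001 XOR 11101 = 01100
  pos 2: 11001 XOR 11101 = 00100
  pos 4: 10000 XOR 11101 = 01101
  pos 5: 11010 XOR 11101 = 00111
  pos 7: 11100 XOR 11101 = 00001
Remainder (last 4 bits) = 0010. This is the CRC / FCS.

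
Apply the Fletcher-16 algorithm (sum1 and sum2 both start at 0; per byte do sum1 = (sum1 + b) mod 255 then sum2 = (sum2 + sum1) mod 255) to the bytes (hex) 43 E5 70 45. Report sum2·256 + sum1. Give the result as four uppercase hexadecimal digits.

E4DE

Running sums (mod 255):
  after byte 0 (43): sum1=67, sum2=67
  after byte 1 (E5): sum1=41, sum2=108
  after byte 2 (70): sum1=153, sum2=6
  after byte 3 (45): sum1=222, sum2=228
Checksum = sum2·256 + sum1 = 228·256 + 222 = 58590 = 0xE4DE.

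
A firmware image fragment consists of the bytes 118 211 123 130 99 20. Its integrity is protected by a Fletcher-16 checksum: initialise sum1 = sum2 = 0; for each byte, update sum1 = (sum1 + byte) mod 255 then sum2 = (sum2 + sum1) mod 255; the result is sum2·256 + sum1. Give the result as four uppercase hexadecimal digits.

3ABF

Running sums (mod 255):
  after byte 0 (118): sum1=118, sum2=118
  after byte 1 (211): sum1=74, sum2=192
  after byte 2 (123): sum1=197, sum2=134
  after byte 3 (130): sum1=72, sum2=206
  after byte 4 (99): sum1=171, sum2=122
  after byte 5 (20): sum1=191, sum2=58
Checksum = sum2·256 + sum1 = 58·256 + 191 = 15039 = 0x3ABF.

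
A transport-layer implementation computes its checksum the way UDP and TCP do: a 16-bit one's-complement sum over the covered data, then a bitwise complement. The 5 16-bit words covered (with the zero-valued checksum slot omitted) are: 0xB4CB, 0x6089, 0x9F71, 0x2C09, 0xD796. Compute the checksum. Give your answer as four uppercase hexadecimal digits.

One's-complement addition (fold any carry out of bit 15 back into bit 0):
  0xB4CB + 0x6089 = 0x11554 → wrap carry → 0x1555
  0x1555 + 0x9F71 = 0x0B4C6
  0xB4C6 + 0x2C09 = 0x0E0CF
  0xE0CF + 0xD796 = 0x1B865 → wrap carry → 0xB866
One's-complement sum = 0xB866.
Checksum = ~0xB866 & 0xFFFF = 0x4799.

4799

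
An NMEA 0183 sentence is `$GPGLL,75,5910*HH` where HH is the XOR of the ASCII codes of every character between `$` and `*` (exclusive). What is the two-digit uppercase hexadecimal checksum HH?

XOR the ASCII codes of the payload characters:
  'G' = 0x47 → acc = 0x47
  'P' = 0x50 → acc = 0x17
  'G' = 0x47 → acc = 0x50
  'L' = 0x4C → acc = 0x1C
  'L' = 0x4C → acc = 0x50
  ',' = 0x2C → acc = 0x7C
  '7' = 0x37 → acc = 0x4B
  '5' = 0x35 → acc = 0x7E
  ',' = 0x2C → acc = 0x52
  '5' = 0x35 → acc = 0x67
  '9' = 0x39 → acc = 0x5E
  '1' = 0x31 → acc = 0x6F
  '0' = 0x30 → acc = 0x5F
Checksum = 0x5F.

5F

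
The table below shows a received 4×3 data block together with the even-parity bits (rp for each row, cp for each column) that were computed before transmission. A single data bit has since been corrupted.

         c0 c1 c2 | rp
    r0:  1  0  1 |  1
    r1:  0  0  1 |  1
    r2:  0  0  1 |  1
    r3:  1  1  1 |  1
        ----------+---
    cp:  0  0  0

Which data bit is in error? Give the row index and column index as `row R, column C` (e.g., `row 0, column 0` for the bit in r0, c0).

Recompute each row's even parity and compare to rp:
  r0: data parity 0, sent rp 1 → mismatch
  r1: data parity 1, sent rp 1 → ok
  r2: data parity 1, sent rp 1 → ok
  r3: data parity 1, sent rp 1 → ok
Recompute each column's even parity and compare to cp:
  c0: data parity 0, sent cp 0 → ok
  c1: data parity 1, sent cp 0 → mismatch
  c2: data parity 0, sent cp 0 → ok
Exactly one row (r0) and one column (c1) fail → the flipped bit is at their intersection.

row 0, column 1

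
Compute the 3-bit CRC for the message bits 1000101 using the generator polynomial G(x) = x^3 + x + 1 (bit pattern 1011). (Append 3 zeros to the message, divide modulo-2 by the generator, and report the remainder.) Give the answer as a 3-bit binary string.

Append 3 zeros: 1000101000. Divide by 1011 (XOR where the leading bit is 1):
  pos 0: 1000 XOR 1011 = 0011
  pos 2: 1110 XOR 1011 = 0101
  pos 3: 1011 XOR 1011 = 0000
Remainder (last 3 bits) = 000. This is the CRC / FCS.

000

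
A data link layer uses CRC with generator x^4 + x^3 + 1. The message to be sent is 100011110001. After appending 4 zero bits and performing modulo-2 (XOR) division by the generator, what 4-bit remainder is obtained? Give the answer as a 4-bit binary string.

Append 4 zeros: 1000111100010000. Divide by 11001 (XOR where the leading bit is 1):
  pos 0: 10001 XOR 11001 = 01000
  pos 1: 10001 XOR 11001 = 01000
  pos 2: 10001 XOR 11001 = 01000
  pos 3: 10001 XOR 11001 = 01000
  pos 4: 10000 XOR 11001 = 01001
  pos 5: 10010 XOR 11001 = 01011
  pos 6: 10110 XOR 11001 = 01111
  pos 7: 11111 XOR 11001 = 00110
  pos 9: 11000 XOR 11001 = 00001
Remainder (last 4 bits) = 0100. This is the CRC / FCS.

0100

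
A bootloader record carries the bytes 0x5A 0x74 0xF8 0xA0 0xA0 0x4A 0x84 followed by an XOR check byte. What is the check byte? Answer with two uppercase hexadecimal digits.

18

XOR the bytes together:
  start with 0x5A
  0x5A ⊕ 0x74 = 0x2E
  0x2E ⊕ 0xF8 = 0xD6
  0xD6 ⊕ 0xA0 = 0x76
  0x76 ⊕ 0xA0 = 0xD6
  0xD6 ⊕ 0x4A = 0x9C
  0x9C ⊕ 0x84 = 0x18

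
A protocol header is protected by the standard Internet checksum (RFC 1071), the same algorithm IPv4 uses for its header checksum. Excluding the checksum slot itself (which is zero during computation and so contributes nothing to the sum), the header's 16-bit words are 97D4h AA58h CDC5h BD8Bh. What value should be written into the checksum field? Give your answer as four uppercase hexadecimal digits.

3281

One's-complement addition (fold any carry out of bit 15 back into bit 0):
  0x97D4 + 0xAA58 = 0x1422C → wrap carry → 0x422D
  0x422D + 0xCDC5 = 0x10FF2 → wrap carry → 0x0FF3
  0x0FF3 + 0xBD8B = 0x0CD7E
One's-complement sum = 0xCD7E.
Checksum = ~0xCD7E & 0xFFFF = 0x3281.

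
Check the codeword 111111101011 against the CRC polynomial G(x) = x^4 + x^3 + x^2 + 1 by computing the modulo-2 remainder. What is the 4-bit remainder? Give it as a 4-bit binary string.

0000

Modulo-2 division of 111111101011 by 11101:
  pos 0: 11111 XOR 11101 = 00010
  pos 3: 10110 XOR 11101 = 01011
  pos 4: 10111 XOR 11101 = 01010
  pos 5: 10100 XOR 11101 = 01001
  pos 6: 10011 XOR 11101 = 01110
  pos 7: 11101 XOR 11101 = 00000
Remainder = 0000 (zero — the frame passes the CRC check).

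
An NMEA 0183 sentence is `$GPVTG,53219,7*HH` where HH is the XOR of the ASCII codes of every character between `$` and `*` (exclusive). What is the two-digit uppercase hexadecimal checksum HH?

XOR the ASCII codes of the payload characters:
  'G' = 0x47 → acc = 0x47
  'P' = 0x50 → acc = 0x17
  'V' = 0x56 → acc = 0x41
  'T' = 0x54 → acc = 0x15
  'G' = 0x47 → acc = 0x52
  ',' = 0x2C → acc = 0x7E
  '5' = 0x35 → acc = 0x4B
  '3' = 0x33 → acc = 0x78
  '2' = 0x32 → acc = 0x4A
  '1' = 0x31 → acc = 0x7B
  '9' = 0x39 → acc = 0x42
  ',' = 0x2C → acc = 0x6E
  '7' = 0x37 → acc = 0x59
Checksum = 0x59.

59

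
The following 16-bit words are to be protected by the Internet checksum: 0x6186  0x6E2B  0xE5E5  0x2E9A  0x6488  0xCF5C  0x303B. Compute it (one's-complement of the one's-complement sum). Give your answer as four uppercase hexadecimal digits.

B7AD

One's-complement addition (fold any carry out of bit 15 back into bit 0):
  0x6186 + 0x6E2B = 0x0CFB1
  0xCFB1 + 0xE5E5 = 0x1B596 → wrap carry → 0xB597
  0xB597 + 0x2E9A = 0x0E431
  0xE431 + 0x6488 = 0x148B9 → wrap carry → 0x48BA
  0x48BA + 0xCF5C = 0x11816 → wrap carry → 0x1817
  0x1817 + 0x303B = 0x04852
One's-complement sum = 0x4852.
Checksum = ~0x4852 & 0xFFFF = 0xB7AD.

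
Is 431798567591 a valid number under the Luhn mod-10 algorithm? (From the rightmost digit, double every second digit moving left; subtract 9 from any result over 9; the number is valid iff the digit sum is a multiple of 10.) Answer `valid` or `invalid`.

invalid

From the right, keep odd positions and double even positions (subtract 9 from any doubled value over 9):
  doubled (positions 2,4,...): 9 5 1 9 2 8 → sum 34
  kept (positions 1,3,...): 1 5 6 8 7 3 → sum 30
Total = 64.
64 mod 10 = 4, so the number is invalid.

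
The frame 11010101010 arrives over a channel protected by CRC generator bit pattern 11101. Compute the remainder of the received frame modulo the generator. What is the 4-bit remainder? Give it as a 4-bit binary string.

0000

Modulo-2 division of 11010101010 by 11101:
  pos 0: 11010 XOR 11101 = 00111
  pos 2: 11110 XOR 11101 = 00011
  pos 5: 11101 XOR 11101 = 00000
Remainder = 0000 (zero — the frame passes the CRC check).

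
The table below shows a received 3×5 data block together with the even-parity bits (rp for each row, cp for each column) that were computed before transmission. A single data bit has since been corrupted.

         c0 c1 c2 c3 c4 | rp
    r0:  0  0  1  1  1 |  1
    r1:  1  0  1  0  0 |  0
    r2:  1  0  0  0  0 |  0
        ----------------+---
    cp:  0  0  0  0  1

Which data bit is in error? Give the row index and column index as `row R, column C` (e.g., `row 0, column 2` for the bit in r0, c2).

Recompute each row's even parity and compare to rp:
  r0: data parity 1, sent rp 1 → ok
  r1: data parity 0, sent rp 0 → ok
  r2: data parity 1, sent rp 0 → mismatch
Recompute each column's even parity and compare to cp:
  c0: data parity 0, sent cp 0 → ok
  c1: data parity 0, sent cp 0 → ok
  c2: data parity 0, sent cp 0 → ok
  c3: data parity 1, sent cp 0 → mismatch
  c4: data parity 1, sent cp 1 → ok
Exactly one row (r2) and one column (c3) fail → the flipped bit is at their intersection.

row 2, column 3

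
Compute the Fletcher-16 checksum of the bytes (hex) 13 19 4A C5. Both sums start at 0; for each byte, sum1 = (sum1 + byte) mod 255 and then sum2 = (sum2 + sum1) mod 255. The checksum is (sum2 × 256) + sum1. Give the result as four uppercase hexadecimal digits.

Running sums (mod 255):
  after byte 0 (13): sum1=19, sum2=19
  after byte 1 (19): sum1=44, sum2=63
  after byte 2 (4A): sum1=118, sum2=181
  after byte 3 (C5): sum1=60, sum2=241
Checksum = sum2·256 + sum1 = 241·256 + 60 = 61756 = 0xF13C.

F13C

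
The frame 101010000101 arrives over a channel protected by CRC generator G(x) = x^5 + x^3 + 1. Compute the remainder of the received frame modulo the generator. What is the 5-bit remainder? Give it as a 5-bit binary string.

11010

Modulo-2 division of 101010000101 by 101001:
  pos 0: 101010 XOR 101001 = 000011
  pos 4: 110001 XOR 101001 = 011000
  pos 5: 110000 XOR 101001 = 011001
  pos 6: 110011 XOR 101001 = 011010
Remainder = 11010 (nonzero — an error is detected).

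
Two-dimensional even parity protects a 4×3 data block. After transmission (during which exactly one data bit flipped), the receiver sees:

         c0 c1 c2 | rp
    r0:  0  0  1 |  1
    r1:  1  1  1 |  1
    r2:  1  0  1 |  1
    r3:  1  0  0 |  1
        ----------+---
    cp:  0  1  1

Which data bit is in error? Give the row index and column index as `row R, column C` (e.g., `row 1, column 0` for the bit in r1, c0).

row 2, column 0

Recompute each row's even parity and compare to rp:
  r0: data parity 1, sent rp 1 → ok
  r1: data parity 1, sent rp 1 → ok
  r2: data parity 0, sent rp 1 → mismatch
  r3: data parity 1, sent rp 1 → ok
Recompute each column's even parity and compare to cp:
  c0: data parity 1, sent cp 0 → mismatch
  c1: data parity 1, sent cp 1 → ok
  c2: data parity 1, sent cp 1 → ok
Exactly one row (r2) and one column (c0) fail → the flipped bit is at their intersection.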